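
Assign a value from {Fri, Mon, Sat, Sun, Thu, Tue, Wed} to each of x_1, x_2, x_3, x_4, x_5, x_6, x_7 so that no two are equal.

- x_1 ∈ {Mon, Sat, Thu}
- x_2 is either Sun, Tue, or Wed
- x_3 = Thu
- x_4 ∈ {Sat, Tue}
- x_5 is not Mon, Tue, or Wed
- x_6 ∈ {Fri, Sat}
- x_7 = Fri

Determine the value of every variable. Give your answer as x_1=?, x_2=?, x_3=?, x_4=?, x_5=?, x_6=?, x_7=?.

x_1=Mon, x_2=Wed, x_3=Thu, x_4=Tue, x_5=Sun, x_6=Sat, x_7=Fri

x_3 must be Thu (only option left). Eliminate Thu elsewhere: x_1, x_5.
x_7 must be Fri (only option left). So x_5, x_6 can't be Fri.
x_6 must be Sat (only option left). So x_1, x_4, x_5 can't be Sat.
That leaves x_1 = Mon.
x_4 must be Tue (only option left). Eliminate Tue elsewhere: x_2.
x_5 has just one choice, so x_5 = Sun. So x_2 can't be Sun.
x_2 must be Wed (only option left).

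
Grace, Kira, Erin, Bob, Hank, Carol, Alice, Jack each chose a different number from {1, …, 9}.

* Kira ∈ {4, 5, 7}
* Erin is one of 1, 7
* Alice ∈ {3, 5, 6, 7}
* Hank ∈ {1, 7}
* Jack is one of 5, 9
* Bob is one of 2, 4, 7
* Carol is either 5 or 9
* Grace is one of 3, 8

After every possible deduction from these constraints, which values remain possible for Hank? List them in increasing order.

1, 7

The 2 variables Erin and Hank are confined to {1, 7}, which locks those values in; drop them from Kira, Bob, Alice.
The 2 variables Carol and Jack are confined to {5, 9}, which locks those values in; drop them from Kira, Alice.
Kira must be 4 (only option left). Eliminate 4 elsewhere: Bob.
That leaves Bob = 2.
No further eliminations apply; Hank can still be any of 1, 7.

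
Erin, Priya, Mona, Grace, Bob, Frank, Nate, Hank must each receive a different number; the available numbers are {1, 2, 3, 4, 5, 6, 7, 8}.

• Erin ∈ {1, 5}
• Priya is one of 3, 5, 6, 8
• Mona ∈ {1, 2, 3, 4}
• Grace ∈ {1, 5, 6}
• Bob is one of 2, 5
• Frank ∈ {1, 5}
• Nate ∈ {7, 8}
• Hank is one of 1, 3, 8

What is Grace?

6

The 8 variables draw from only 8 values {1, 2, 3, 4, 5, 6, 7, 8}, so each is used; only Mona can be 4, hence Mona = 4.
The 7 still-open variables draw from only 7 values {1, 2, 3, 5, 6, 7, 8}, so each is used; only Bob can be 2, hence Bob = 2.
The 6 still-open variables together cover exactly {1, 3, 5, 6, 7, 8} — 6 values for 6 variables — and 7 appears only in Nate's list, so Nate = 7.
Erin and Frank share exactly the 2 values {1, 5}; by pigeonhole those values go to them, so strike 1, 5 from Priya, Grace, Hank.
So Grace = 6.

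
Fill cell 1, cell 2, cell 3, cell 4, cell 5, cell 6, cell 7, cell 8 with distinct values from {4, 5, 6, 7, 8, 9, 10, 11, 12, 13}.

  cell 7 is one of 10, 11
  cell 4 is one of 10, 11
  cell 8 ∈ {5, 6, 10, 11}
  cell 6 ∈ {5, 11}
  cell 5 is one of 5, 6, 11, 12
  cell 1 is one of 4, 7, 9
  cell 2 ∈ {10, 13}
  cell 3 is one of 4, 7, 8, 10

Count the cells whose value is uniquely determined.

cell 4 and cell 7 between them cover only {10, 11} — a naked pair. Remove those values from cell 2, cell 3, cell 5, cell 6, cell 8.
cell 2 must be 13 (only option left).
cell 6 has just one choice, so cell 6 = 5. Eliminate 5 elsewhere: cell 5, cell 8.
cell 8 must be 6 (only option left). Remove 6 from cell 5.
cell 5 must be 12 (only option left).
Determined: cell 2=13, cell 5=12, cell 6=5, cell 8=6. The other cells each still have more than one consistent value. That makes 4.

4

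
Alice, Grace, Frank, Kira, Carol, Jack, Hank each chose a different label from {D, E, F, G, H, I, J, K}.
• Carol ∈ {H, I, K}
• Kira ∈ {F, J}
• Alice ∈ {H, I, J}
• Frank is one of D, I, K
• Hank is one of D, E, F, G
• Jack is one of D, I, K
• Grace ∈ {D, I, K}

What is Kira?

The 3 variables Grace, Frank, Jack are confined to {D, I, K}, which locks those values in; drop them from Alice, Carol, Hank.
Carol's domain is down to {H}, so Carol = H. Remove H from Alice.
That leaves Alice = J. Remove J from Kira.
So Kira = F.

F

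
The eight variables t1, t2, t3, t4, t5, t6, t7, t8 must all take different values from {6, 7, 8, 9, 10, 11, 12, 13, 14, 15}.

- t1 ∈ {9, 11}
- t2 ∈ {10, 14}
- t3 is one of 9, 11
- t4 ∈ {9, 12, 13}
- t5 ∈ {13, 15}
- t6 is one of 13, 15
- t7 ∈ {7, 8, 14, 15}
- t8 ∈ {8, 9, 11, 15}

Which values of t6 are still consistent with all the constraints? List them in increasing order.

13, 15

The 2 variables t1 and t3 are confined to {9, 11}, which locks those values in; drop them from t4, t8.
The 2 variables t5 and t6 are confined to {13, 15}, which locks those values in; drop them from t4, t7, t8.
That leaves t4 = 12.
That leaves t8 = 8. Strike 8 from t7.
No further eliminations apply; t6 can still be any of 13, 15.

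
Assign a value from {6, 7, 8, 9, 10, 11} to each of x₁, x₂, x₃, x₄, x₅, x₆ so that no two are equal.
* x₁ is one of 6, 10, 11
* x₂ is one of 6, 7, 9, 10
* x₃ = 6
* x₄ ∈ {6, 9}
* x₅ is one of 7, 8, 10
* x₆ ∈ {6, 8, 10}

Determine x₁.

11

x₃ must be 6 (only option left). Remove 6 from x₁, x₂, x₄, x₆.
x₄ has just one choice, so x₄ = 9. Remove 9 from x₂.
Among the 4 still-open variables, 11 fits only x₁ (and all 4 values in {7, 8, 10, 11} must be used), so x₁ = 11.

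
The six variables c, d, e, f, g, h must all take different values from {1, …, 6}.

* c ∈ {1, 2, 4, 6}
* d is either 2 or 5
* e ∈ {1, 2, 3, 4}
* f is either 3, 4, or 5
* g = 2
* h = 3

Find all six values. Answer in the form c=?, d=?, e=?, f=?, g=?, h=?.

g's domain is down to {2}, so g = 2. Strike 2 from c, d, e.
h's domain is down to {3}, so h = 3. Eliminate 3 elsewhere: e, f.
d's domain is down to {5}, so d = 5. So f can't be 5.
That leaves f = 4. So c, e can't be 4.
e's domain is down to {1}, so e = 1. Eliminate 1 elsewhere: c.
That leaves c = 6.

c=6, d=5, e=1, f=4, g=2, h=3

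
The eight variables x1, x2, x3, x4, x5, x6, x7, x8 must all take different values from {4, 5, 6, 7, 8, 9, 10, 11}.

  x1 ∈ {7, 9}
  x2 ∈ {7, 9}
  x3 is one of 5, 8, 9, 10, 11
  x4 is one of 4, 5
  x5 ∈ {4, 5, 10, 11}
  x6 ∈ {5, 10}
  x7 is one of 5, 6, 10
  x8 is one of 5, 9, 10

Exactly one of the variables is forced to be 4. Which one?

Among the 8 variables, 6 fits only x7 (and all 8 values in {4, 5, 6, 7, 8, 9, 10, 11} must be used), so x7 = 6.
The 7 still-open variables together cover exactly {4, 5, 7, 8, 9, 10, 11} — 7 values for 7 variables — and 8 appears only in x3's list, so x3 = 8.
The 6 still-open variables draw from only 6 values {4, 5, 7, 9, 10, 11}, so each is used; only x5 can be 11, hence x5 = 11.
The 5 still-open variables together cover exactly {4, 5, 7, 9, 10} — 5 values for 5 variables — and 4 appears only in x4's list, so x4 = 4.

x4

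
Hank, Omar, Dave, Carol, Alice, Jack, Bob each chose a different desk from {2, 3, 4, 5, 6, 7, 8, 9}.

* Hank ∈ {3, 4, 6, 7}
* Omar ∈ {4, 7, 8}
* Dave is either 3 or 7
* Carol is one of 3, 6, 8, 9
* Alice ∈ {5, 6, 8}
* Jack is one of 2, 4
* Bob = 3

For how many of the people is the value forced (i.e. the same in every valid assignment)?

Bob has just one choice, so Bob = 3. So Hank, Dave, Carol can't be 3.
Dave's domain is down to {7}, so Dave = 7. Remove 7 from Hank, Omar.
Determined: Dave=7, Bob=3. The other people each still have more than one consistent value. That makes 2.

2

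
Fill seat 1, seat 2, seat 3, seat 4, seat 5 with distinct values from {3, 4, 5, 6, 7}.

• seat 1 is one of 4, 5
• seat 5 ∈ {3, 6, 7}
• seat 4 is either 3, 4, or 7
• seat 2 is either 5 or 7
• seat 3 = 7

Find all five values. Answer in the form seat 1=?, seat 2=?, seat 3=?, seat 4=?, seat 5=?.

seat 1=4, seat 2=5, seat 3=7, seat 4=3, seat 5=6

seat 3 has just one choice, so seat 3 = 7. Remove 7 from seat 2, seat 4, seat 5.
seat 2 has just one choice, so seat 2 = 5. Strike 5 from seat 1.
seat 1 must be 4 (only option left). Strike 4 from seat 4.
seat 4's domain is down to {3}, so seat 4 = 3. Remove 3 from seat 5.
seat 5 must be 6 (only option left).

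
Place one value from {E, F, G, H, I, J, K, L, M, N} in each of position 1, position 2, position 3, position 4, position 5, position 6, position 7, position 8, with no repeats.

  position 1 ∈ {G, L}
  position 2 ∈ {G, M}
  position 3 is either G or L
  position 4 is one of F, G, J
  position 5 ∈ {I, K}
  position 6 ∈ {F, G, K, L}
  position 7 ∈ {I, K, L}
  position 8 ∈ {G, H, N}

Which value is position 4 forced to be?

J

position 1 and position 3 between them cover only {G, L} — a naked pair. Remove those values from position 2, position 4, position 6, position 7, position 8.
position 2's domain is down to {M}, so position 2 = M.
position 5 and position 7 between them cover only {I, K} — a naked pair. Remove those values from position 6.
position 6 must be F (only option left). Strike F from position 4.
So position 4 = J.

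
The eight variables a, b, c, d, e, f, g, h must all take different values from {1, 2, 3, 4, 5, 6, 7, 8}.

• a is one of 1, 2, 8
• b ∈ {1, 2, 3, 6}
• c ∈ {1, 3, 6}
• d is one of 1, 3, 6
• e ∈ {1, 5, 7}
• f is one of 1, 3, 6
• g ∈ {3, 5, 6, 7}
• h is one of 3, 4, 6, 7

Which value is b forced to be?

2

The 8 variables together cover exactly {1, 2, 3, 4, 5, 6, 7, 8} — 8 values for 8 variables — and 4 appears only in h's list, so h = 4.
The 7 still-open variables draw from only 7 values {1, 2, 3, 5, 6, 7, 8}, so each is used; only a can be 8, hence a = 8.
The 6 still-open variables draw from only 6 values {1, 2, 3, 5, 6, 7}, so each is used; only b can be 2, hence b = 2.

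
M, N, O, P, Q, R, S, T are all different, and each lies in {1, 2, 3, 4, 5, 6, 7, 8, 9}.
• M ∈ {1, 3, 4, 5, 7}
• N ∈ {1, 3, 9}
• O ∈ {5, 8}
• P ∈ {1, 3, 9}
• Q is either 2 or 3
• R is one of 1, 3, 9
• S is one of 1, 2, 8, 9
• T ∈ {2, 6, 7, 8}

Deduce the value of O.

5

N, P, R between them cover only {1, 3, 9} — a naked triple. Remove those values from M, Q, S.
Q has just one choice, so Q = 2. Eliminate 2 elsewhere: S, T.
That leaves S = 8. Eliminate 8 elsewhere: O, T.
So O = 5.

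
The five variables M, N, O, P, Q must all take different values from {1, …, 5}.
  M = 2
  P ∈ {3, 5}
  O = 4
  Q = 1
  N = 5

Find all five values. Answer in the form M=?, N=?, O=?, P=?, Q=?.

M=2, N=5, O=4, P=3, Q=1

M's domain is down to {2}, so M = 2.
That leaves N = 5. Eliminate 5 elsewhere: P.
O has just one choice, so O = 4.
P must be 3 (only option left).
Q has just one choice, so Q = 1.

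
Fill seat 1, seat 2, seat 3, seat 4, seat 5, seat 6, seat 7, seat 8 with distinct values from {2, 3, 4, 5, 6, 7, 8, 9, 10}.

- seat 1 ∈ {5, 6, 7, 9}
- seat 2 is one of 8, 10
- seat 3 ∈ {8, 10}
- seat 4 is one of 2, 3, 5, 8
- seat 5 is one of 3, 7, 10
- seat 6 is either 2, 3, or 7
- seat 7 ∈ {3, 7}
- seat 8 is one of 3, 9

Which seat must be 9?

seat 8

The 8 variables together cover exactly {2, 3, 5, 6, 7, 8, 9, 10} — 8 values for 8 variables — and 6 appears only in seat 1's list, so seat 1 = 6.
The 7 still-open variables draw from only 7 values {2, 3, 5, 7, 8, 9, 10}, so each is used; only seat 4 can be 5, hence seat 4 = 5.
The 6 still-open variables together cover exactly {2, 3, 7, 8, 9, 10} — 6 values for 6 variables — and 2 appears only in seat 6's list, so seat 6 = 2.
The 5 still-open variables draw from only 5 values {3, 7, 8, 9, 10}, so each is used; only seat 8 can be 9, hence seat 8 = 9.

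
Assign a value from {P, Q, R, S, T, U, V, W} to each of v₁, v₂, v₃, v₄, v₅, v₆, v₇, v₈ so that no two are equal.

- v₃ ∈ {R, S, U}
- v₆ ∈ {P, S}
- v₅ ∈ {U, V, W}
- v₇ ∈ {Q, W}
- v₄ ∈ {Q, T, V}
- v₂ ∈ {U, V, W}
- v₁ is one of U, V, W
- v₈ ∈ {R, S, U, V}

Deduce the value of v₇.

Q

The 8 variables draw from only 8 values {P, Q, R, S, T, U, V, W}, so each is used; only v₆ can be P, hence v₆ = P.
The 7 still-open variables together cover exactly {Q, R, S, T, U, V, W} — 7 values for 7 variables — and T appears only in v₄'s list, so v₄ = T.
Among the 6 still-open variables, Q fits only v₇ (and all 6 values in {Q, R, S, U, V, W} must be used), so v₇ = Q.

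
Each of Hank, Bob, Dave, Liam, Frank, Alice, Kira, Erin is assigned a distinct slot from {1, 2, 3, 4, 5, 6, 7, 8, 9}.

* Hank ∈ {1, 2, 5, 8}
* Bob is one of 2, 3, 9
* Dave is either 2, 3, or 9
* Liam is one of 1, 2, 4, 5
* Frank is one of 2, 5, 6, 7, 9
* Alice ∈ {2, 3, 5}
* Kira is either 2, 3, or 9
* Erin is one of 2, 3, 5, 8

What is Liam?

4

The 3 variables Bob, Dave, Kira are confined to {2, 3, 9}, which locks those values in; drop them from Hank, Liam, Frank, Alice, Erin.
Alice must be 5 (only option left). Eliminate 5 elsewhere: Hank, Liam, Frank, Erin.
Erin's domain is down to {8}, so Erin = 8. Strike 8 from Hank.
Hank must be 1 (only option left). So Liam can't be 1.
So Liam = 4.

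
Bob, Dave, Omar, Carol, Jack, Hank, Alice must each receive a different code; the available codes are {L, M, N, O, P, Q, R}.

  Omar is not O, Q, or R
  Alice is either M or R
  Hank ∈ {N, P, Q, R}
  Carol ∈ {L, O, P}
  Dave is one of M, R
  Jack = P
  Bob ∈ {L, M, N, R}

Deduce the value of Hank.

Jack has just one choice, so Jack = P. Strike P from Omar, Carol, Hank.
The 6 still-open variables draw from only 6 values {L, M, N, O, Q, R}, so each is used; only Carol can be O, hence Carol = O.
The 5 still-open variables together cover exactly {L, M, N, Q, R} — 5 values for 5 variables — and Q appears only in Hank's list, so Hank = Q.

Q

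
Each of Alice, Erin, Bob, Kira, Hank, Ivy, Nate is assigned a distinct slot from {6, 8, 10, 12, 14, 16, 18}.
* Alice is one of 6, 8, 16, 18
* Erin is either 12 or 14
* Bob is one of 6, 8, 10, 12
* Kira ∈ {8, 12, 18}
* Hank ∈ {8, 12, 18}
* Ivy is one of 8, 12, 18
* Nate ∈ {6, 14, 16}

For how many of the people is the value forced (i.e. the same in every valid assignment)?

2

The 7 variables draw from only 7 values {6, 8, 10, 12, 14, 16, 18}, so each is used; only Bob can be 10, hence Bob = 10.
The 3 variables Kira, Hank, Ivy are confined to {8, 12, 18}, which locks those values in; drop them from Alice, Erin.
Erin must be 14 (only option left). Eliminate 14 elsewhere: Nate.
Determined: Erin=14, Bob=10. The other people each still have more than one consistent value. That makes 2.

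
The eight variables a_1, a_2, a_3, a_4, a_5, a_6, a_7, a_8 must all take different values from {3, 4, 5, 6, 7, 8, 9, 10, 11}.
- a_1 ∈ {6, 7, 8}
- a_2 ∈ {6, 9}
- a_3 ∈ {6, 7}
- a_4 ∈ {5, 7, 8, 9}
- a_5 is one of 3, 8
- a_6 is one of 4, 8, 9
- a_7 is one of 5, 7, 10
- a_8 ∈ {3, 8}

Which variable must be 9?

a_2

The 8 variables together cover exactly {3, 4, 5, 6, 7, 8, 9, 10} — 8 values for 8 variables — and 4 appears only in a_6's list, so a_6 = 4.
Among the 7 still-open variables, 10 fits only a_7 (and all 7 values in {3, 5, 6, 7, 8, 9, 10} must be used), so a_7 = 10.
The 6 still-open variables draw from only 6 values {3, 5, 6, 7, 8, 9}, so each is used; only a_4 can be 5, hence a_4 = 5.
The 5 still-open variables draw from only 5 values {3, 6, 7, 8, 9}, so each is used; only a_2 can be 9, hence a_2 = 9.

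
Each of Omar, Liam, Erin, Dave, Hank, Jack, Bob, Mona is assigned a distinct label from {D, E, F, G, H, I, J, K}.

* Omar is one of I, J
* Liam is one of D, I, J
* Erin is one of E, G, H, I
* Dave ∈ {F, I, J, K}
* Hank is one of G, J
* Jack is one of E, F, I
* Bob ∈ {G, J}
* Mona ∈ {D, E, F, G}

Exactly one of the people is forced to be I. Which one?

Among the 8 variables, H fits only Erin (and all 8 values in {D, E, F, G, H, I, J, K} must be used), so Erin = H.
The 7 still-open variables draw from only 7 values {D, E, F, G, I, J, K}, so each is used; only Dave can be K, hence Dave = K.
Hank and Bob between them cover only {G, J} — a naked pair. Remove those values from Omar, Liam, Mona.
So I goes to Omar.

Omar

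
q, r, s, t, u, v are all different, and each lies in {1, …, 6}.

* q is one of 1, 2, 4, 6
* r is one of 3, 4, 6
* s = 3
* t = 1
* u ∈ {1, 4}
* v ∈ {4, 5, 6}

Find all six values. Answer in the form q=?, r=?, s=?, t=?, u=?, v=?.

q=2, r=6, s=3, t=1, u=4, v=5

s has just one choice, so s = 3. Remove 3 from r.
t's domain is down to {1}, so t = 1. So q, u can't be 1.
u has just one choice, so u = 4. So q, r, v can't be 4.
r must be 6 (only option left). Strike 6 from q, v.
That leaves v = 5.
q has just one choice, so q = 2.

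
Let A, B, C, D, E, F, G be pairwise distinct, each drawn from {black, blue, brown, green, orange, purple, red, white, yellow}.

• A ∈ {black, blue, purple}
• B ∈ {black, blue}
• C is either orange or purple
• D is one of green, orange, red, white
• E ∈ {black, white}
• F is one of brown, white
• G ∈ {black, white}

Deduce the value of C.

The 2 variables E and G are confined to {black, white}, which locks those values in; drop them from A, B, D, F.
B must be blue (only option left). Remove blue from A.
F's domain is down to {brown}, so F = brown.
That leaves A = purple. Strike purple from C.
So C = orange.

orange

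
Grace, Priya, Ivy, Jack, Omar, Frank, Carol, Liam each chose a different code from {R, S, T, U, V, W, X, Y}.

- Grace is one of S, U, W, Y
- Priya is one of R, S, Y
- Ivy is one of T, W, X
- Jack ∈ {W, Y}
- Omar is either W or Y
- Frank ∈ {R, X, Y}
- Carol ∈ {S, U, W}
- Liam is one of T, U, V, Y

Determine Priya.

R

The 8 variables draw from only 8 values {R, S, T, U, V, W, X, Y}, so each is used; only Liam can be V, hence Liam = V.
The 7 still-open variables together cover exactly {R, S, T, U, W, X, Y} — 7 values for 7 variables — and T appears only in Ivy's list, so Ivy = T.
The 6 still-open variables together cover exactly {R, S, U, W, X, Y} — 6 values for 6 variables — and X appears only in Frank's list, so Frank = X.
Among the 5 still-open variables, R fits only Priya (and all 5 values in {R, S, U, W, Y} must be used), so Priya = R.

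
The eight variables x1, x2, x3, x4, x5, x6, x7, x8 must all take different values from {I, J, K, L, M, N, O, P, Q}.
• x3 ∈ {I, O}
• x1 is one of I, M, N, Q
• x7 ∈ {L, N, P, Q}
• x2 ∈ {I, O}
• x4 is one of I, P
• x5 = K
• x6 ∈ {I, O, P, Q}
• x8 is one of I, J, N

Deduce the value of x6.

x5 must be K (only option left).
x2 and x3 between them cover only {I, O} — a naked pair. Remove those values from x1, x4, x6, x8.
That leaves x4 = P. Strike P from x6, x7.
So x6 = Q.

Q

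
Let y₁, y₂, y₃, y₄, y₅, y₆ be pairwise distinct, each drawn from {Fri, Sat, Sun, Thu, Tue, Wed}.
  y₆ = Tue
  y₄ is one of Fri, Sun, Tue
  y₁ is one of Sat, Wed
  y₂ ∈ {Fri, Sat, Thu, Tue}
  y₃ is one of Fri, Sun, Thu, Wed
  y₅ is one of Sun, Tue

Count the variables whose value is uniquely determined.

3

y₆'s domain is down to {Tue}, so y₆ = Tue. Remove Tue from y₂, y₄, y₅.
y₅ has just one choice, so y₅ = Sun. So y₃, y₄ can't be Sun.
That leaves y₄ = Fri. So y₂, y₃ can't be Fri.
Determined: y₄=Fri, y₅=Sun, y₆=Tue. The other variables each still have more than one consistent value. That makes 3.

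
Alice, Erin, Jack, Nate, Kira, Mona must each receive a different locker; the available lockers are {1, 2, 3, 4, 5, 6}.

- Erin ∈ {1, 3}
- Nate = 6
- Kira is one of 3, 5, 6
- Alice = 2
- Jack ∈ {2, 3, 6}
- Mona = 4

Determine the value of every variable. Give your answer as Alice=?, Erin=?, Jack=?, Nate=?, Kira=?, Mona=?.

Alice has just one choice, so Alice = 2. So Jack can't be 2.
Nate must be 6 (only option left). Eliminate 6 elsewhere: Jack, Kira.
Mona's domain is down to {4}, so Mona = 4.
That leaves Jack = 3. Strike 3 from Erin, Kira.
That leaves Kira = 5.
Erin's domain is down to {1}, so Erin = 1.

Alice=2, Erin=1, Jack=3, Nate=6, Kira=5, Mona=4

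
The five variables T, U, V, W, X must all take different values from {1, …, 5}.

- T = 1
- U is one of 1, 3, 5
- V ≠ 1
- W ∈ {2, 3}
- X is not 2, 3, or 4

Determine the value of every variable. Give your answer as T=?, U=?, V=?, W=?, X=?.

T=1, U=3, V=4, W=2, X=5

T must be 1 (only option left). Strike 1 from U, X.
X must be 5 (only option left). Remove 5 from U, V.
U's domain is down to {3}, so U = 3. Strike 3 from V, W.
That leaves W = 2. Eliminate 2 elsewhere: V.
That leaves V = 4.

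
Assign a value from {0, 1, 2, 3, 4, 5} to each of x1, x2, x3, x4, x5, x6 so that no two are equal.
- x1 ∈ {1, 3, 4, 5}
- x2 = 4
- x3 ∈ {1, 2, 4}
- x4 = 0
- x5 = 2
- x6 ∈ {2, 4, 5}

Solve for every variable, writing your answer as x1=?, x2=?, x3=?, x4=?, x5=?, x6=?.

x2 has just one choice, so x2 = 4. Eliminate 4 elsewhere: x1, x3, x6.
x4's domain is down to {0}, so x4 = 0.
x5's domain is down to {2}, so x5 = 2. So x3, x6 can't be 2.
x6 has just one choice, so x6 = 5. Remove 5 from x1.
That leaves x3 = 1. Eliminate 1 elsewhere: x1.
x1's domain is down to {3}, so x1 = 3.

x1=3, x2=4, x3=1, x4=0, x5=2, x6=5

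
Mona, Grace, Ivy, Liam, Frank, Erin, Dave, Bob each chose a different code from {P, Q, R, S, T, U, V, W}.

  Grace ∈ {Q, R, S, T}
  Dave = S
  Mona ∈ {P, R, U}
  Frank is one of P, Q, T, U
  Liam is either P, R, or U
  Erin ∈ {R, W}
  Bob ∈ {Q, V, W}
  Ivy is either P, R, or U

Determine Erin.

Dave has just one choice, so Dave = S. Eliminate S elsewhere: Grace.
Among the 7 still-open variables, V fits only Bob (and all 7 values in {P, Q, R, T, U, V, W} must be used), so Bob = V.
The 6 still-open variables draw from only 6 values {P, Q, R, T, U, W}, so each is used; only Erin can be W, hence Erin = W.

W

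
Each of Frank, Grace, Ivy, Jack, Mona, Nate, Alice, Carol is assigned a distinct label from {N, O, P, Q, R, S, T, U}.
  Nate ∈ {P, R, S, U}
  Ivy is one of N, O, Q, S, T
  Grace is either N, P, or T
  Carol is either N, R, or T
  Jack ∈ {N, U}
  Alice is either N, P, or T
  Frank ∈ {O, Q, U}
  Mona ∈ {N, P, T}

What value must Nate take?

Grace, Mona, Alice between them cover only {N, P, T} — a naked triple. Remove those values from Ivy, Jack, Nate, Carol.
Jack's domain is down to {U}, so Jack = U. Strike U from Frank, Nate.
Carol's domain is down to {R}, so Carol = R. Eliminate R elsewhere: Nate.
So Nate = S.

S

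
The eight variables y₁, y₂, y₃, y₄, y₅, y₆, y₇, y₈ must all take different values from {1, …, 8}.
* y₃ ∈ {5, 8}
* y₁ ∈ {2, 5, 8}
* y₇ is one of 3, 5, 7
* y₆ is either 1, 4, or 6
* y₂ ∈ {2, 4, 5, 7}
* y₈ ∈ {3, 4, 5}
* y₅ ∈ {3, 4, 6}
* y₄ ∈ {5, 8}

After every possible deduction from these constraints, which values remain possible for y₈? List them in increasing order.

The 8 variables draw from only 8 values {1, 2, 3, 4, 5, 6, 7, 8}, so each is used; only y₆ can be 1, hence y₆ = 1.
The 7 still-open variables draw from only 7 values {2, 3, 4, 5, 6, 7, 8}, so each is used; only y₅ can be 6, hence y₅ = 6.
y₃ and y₄ share exactly the 2 values {5, 8}; by pigeonhole those values go to them, so strike 5, 8 from y₁, y₂, y₇, y₈.
y₁'s domain is down to {2}, so y₁ = 2. So y₂ can't be 2.
No further eliminations apply; y₈ can still be any of 3, 4.

3, 4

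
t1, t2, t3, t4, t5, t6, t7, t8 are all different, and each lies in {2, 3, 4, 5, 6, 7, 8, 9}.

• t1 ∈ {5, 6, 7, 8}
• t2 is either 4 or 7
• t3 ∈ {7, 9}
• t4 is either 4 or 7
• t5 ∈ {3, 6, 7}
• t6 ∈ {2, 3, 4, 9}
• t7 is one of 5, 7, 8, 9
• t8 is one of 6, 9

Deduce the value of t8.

The 8 variables together cover exactly {2, 3, 4, 5, 6, 7, 8, 9} — 8 values for 8 variables — and 2 appears only in t6's list, so t6 = 2.
The 7 still-open variables together cover exactly {3, 4, 5, 6, 7, 8, 9} — 7 values for 7 variables — and 3 appears only in t5's list, so t5 = 3.
t2 and t4 between them cover only {4, 7} — a naked pair. Remove those values from t1, t3, t7.
t3 has just one choice, so t3 = 9. Strike 9 from t7, t8.
So t8 = 6.

6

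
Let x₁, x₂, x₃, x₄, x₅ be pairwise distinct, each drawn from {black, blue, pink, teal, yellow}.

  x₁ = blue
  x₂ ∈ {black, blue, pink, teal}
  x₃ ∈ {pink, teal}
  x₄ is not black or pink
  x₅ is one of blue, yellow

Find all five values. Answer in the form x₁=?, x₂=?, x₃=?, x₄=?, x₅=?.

x₁=blue, x₂=black, x₃=pink, x₄=teal, x₅=yellow

x₁ must be blue (only option left). Eliminate blue elsewhere: x₂, x₄, x₅.
That leaves x₅ = yellow. Eliminate yellow elsewhere: x₄.
x₄ has just one choice, so x₄ = teal. So x₂, x₃ can't be teal.
x₃ must be pink (only option left). Remove pink from x₂.
x₂'s domain is down to {black}, so x₂ = black.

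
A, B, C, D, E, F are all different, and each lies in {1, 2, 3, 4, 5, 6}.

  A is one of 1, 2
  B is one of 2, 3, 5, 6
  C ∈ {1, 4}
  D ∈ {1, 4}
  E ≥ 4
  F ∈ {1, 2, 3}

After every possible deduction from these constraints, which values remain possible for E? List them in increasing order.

5, 6

C and D between them cover only {1, 4} — a naked pair. Remove those values from A, E, F.
A's domain is down to {2}, so A = 2. So B, F can't be 2.
That leaves F = 3. Remove 3 from B.
No further eliminations apply; E can still be any of 5, 6.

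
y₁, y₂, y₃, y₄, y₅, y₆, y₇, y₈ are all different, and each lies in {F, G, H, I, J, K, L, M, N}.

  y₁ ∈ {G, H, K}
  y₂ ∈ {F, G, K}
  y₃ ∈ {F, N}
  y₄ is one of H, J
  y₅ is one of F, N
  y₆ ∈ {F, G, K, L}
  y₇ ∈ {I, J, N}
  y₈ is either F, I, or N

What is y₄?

H

Among the 8 variables, L fits only y₆ (and all 8 values in {F, G, H, I, J, K, L, N} must be used), so y₆ = L.
The 2 variables y₃ and y₅ are confined to {F, N}, which locks those values in; drop them from y₂, y₇, y₈.
y₈ has just one choice, so y₈ = I. So y₇ can't be I.
y₇ has just one choice, so y₇ = J. Strike J from y₄.
So y₄ = H.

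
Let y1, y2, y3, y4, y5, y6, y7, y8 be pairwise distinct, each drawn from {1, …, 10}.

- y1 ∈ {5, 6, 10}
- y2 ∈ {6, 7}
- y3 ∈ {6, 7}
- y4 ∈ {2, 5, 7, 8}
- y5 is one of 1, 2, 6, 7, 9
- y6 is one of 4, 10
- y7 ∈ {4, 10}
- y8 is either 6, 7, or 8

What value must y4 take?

The 2 variables y2 and y3 are confined to {6, 7}, which locks those values in; drop them from y1, y4, y5, y8.
y8 has just one choice, so y8 = 8. Strike 8 from y4.
y6 and y7 between them cover only {4, 10} — a naked pair. Remove those values from y1.
y1 must be 5 (only option left). Eliminate 5 elsewhere: y4.
So y4 = 2.

2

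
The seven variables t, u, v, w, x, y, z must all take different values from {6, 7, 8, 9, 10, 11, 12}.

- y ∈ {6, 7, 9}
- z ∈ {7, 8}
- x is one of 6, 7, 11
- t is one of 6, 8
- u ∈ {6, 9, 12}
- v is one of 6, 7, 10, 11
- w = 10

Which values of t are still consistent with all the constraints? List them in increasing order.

w must be 10 (only option left). Strike 10 from v.
Among the 6 still-open variables, 12 fits only u (and all 6 values in {6, 7, 8, 9, 11, 12} must be used), so u = 12.
Among the 5 still-open variables, 9 fits only y (and all 5 values in {6, 7, 8, 9, 11} must be used), so y = 9.
No further eliminations apply; t can still be any of 6, 8.

6, 8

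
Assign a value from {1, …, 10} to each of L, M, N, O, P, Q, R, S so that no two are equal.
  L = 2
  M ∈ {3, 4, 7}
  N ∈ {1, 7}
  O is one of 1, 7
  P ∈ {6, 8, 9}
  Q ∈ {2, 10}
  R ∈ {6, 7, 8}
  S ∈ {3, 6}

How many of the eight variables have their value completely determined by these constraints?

L has just one choice, so L = 2. Strike 2 from Q.
Q has just one choice, so Q = 10.
N and O between them cover only {1, 7} — a naked pair. Remove those values from M, R.
Determined: L=2, Q=10. The other variables each still have more than one consistent value. That makes 2.

2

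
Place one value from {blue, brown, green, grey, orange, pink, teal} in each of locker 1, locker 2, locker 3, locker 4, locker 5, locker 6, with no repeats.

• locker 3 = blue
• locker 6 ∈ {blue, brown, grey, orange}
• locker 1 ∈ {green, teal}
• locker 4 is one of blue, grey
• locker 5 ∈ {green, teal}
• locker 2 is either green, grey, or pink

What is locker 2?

pink

locker 3's domain is down to {blue}, so locker 3 = blue. Strike blue from locker 4, locker 6.
locker 4 has just one choice, so locker 4 = grey. So locker 2, locker 6 can't be grey.
locker 1 and locker 5 share exactly the 2 values {green, teal}; by pigeonhole those values go to them, so strike green, teal from locker 2.
So locker 2 = pink.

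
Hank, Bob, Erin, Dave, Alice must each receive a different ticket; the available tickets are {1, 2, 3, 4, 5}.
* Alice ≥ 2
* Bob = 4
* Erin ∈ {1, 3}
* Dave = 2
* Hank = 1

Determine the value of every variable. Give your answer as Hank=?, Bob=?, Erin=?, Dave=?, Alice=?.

Hank=1, Bob=4, Erin=3, Dave=2, Alice=5

Hank has just one choice, so Hank = 1. Remove 1 from Erin.
Bob has just one choice, so Bob = 4. Eliminate 4 elsewhere: Alice.
That leaves Erin = 3. Strike 3 from Alice.
That leaves Dave = 2. Eliminate 2 elsewhere: Alice.
Alice has just one choice, so Alice = 5.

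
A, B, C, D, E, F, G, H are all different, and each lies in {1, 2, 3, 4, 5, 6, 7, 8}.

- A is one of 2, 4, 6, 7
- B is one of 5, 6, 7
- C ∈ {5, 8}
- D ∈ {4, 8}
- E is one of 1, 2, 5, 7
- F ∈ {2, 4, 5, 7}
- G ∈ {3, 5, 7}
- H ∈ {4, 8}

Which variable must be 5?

C

The 8 variables draw from only 8 values {1, 2, 3, 4, 5, 6, 7, 8}, so each is used; only E can be 1, hence E = 1.
The 7 still-open variables together cover exactly {2, 3, 4, 5, 6, 7, 8} — 7 values for 7 variables — and 3 appears only in G's list, so G = 3.
The 2 variables D and H are confined to {4, 8}, which locks those values in; drop them from A, C, F.
So 5 goes to C.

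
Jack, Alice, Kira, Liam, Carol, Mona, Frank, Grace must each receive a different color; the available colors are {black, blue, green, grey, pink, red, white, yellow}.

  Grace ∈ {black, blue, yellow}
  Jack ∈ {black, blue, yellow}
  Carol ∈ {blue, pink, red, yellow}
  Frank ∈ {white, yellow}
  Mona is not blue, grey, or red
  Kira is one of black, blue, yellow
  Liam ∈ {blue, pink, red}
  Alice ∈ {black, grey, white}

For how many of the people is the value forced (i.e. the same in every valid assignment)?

3

Among the 8 variables, green fits only Mona (and all 8 values in {black, blue, green, grey, pink, red, white, yellow} must be used), so Mona = green.
Among the 7 still-open variables, grey fits only Alice (and all 7 values in {black, blue, grey, pink, red, white, yellow} must be used), so Alice = grey.
The 6 still-open variables together cover exactly {black, blue, pink, red, white, yellow} — 6 values for 6 variables — and white appears only in Frank's list, so Frank = white.
The 3 variables Jack, Kira, Grace are confined to {black, blue, yellow}, which locks those values in; drop them from Liam, Carol.
Determined: Alice=grey, Mona=green, Frank=white. The other people each still have more than one consistent value. That makes 3.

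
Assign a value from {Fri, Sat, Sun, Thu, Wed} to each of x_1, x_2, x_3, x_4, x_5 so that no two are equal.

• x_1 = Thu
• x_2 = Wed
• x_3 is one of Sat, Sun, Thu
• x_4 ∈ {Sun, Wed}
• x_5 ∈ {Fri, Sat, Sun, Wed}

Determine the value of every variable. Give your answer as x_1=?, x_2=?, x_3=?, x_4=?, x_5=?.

x_1=Thu, x_2=Wed, x_3=Sat, x_4=Sun, x_5=Fri

x_1 must be Thu (only option left). Remove Thu from x_3.
x_2 has just one choice, so x_2 = Wed. Remove Wed from x_4, x_5.
x_4 has just one choice, so x_4 = Sun. Eliminate Sun elsewhere: x_3, x_5.
That leaves x_3 = Sat. Strike Sat from x_5.
x_5 has just one choice, so x_5 = Fri.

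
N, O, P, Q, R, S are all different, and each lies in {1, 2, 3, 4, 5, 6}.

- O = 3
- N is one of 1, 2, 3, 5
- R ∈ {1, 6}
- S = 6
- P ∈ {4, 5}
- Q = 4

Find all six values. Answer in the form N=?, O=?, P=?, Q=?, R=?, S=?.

N=2, O=3, P=5, Q=4, R=1, S=6

O's domain is down to {3}, so O = 3. So N can't be 3.
Q has just one choice, so Q = 4. So P can't be 4.
That leaves S = 6. Remove 6 from R.
P has just one choice, so P = 5. So N can't be 5.
R has just one choice, so R = 1. Strike 1 from N.
That leaves N = 2.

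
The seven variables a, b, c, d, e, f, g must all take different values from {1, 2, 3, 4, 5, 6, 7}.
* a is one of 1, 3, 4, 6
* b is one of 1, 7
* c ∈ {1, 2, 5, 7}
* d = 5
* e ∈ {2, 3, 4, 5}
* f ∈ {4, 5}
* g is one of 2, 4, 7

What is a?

d must be 5 (only option left). Strike 5 from c, e, f.
f's domain is down to {4}, so f = 4. So a, e, g can't be 4.
Among the 5 still-open variables, 6 fits only a (and all 5 values in {1, 2, 3, 6, 7} must be used), so a = 6.

6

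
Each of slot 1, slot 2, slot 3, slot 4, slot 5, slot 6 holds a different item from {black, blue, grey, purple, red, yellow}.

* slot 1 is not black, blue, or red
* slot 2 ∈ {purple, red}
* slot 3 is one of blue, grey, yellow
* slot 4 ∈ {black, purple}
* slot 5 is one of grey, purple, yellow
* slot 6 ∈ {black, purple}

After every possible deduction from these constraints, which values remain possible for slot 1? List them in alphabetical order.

grey, yellow

Among the 6 variables, blue fits only slot 3 (and all 6 values in {black, blue, grey, purple, red, yellow} must be used), so slot 3 = blue.
Among the 5 still-open variables, red fits only slot 2 (and all 5 values in {black, grey, purple, red, yellow} must be used), so slot 2 = red.
slot 4 and slot 6 share exactly the 2 values {black, purple}; by pigeonhole those values go to them, so strike black, purple from slot 1, slot 5.
No further eliminations apply; slot 1 can still be any of grey, yellow.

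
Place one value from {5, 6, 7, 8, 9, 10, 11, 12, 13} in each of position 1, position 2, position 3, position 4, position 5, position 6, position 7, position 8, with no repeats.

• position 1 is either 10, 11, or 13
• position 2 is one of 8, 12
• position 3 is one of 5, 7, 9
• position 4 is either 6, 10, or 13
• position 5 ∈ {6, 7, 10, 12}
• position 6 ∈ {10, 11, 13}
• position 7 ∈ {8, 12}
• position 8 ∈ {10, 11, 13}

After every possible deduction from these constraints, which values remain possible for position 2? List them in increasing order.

8, 12

position 2 and position 7 between them cover only {8, 12} — a naked pair. Remove those values from position 5.
The 3 variables position 1, position 6, position 8 are confined to {10, 11, 13}, which locks those values in; drop them from position 4, position 5.
That leaves position 4 = 6. Strike 6 from position 5.
position 5's domain is down to {7}, so position 5 = 7. Remove 7 from position 3.
No further eliminations apply; position 2 can still be any of 8, 12.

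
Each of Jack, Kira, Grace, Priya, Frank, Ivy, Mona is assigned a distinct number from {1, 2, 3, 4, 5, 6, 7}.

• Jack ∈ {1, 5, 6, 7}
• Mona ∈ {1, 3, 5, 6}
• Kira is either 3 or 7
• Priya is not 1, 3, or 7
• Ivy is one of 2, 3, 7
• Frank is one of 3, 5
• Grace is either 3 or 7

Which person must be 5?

Frank

The 7 variables draw from only 7 values {1, 2, 3, 4, 5, 6, 7}, so each is used; only Priya can be 4, hence Priya = 4.
The 6 still-open variables draw from only 6 values {1, 2, 3, 5, 6, 7}, so each is used; only Ivy can be 2, hence Ivy = 2.
Kira and Grace between them cover only {3, 7} — a naked pair. Remove those values from Jack, Frank, Mona.
So 5 goes to Frank.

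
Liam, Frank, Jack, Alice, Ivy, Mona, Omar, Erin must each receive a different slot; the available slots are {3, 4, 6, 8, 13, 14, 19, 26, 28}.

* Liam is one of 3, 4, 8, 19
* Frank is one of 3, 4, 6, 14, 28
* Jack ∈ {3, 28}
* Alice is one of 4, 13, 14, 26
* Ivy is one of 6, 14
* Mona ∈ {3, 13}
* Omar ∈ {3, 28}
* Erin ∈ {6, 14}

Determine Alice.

Jack and Omar between them cover only {3, 28} — a naked pair. Remove those values from Liam, Frank, Mona.
Mona's domain is down to {13}, so Mona = 13. Strike 13 from Alice.
The 2 variables Ivy and Erin are confined to {6, 14}, which locks those values in; drop them from Frank, Alice.
Frank has just one choice, so Frank = 4. Remove 4 from Liam, Alice.
So Alice = 26.

26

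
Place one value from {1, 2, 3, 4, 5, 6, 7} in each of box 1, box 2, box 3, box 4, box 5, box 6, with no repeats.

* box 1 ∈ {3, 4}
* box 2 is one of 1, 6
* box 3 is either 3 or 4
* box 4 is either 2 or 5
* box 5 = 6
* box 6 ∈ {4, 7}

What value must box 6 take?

box 5 has just one choice, so box 5 = 6. So box 2 can't be 6.
box 2 must be 1 (only option left).
The 2 variables box 1 and box 3 are confined to {3, 4}, which locks those values in; drop them from box 6.
So box 6 = 7.

7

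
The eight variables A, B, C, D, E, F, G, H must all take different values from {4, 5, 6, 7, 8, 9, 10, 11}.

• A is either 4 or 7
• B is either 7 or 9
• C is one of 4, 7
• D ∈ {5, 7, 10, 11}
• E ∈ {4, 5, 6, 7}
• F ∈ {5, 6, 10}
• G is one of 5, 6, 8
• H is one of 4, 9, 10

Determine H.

The 8 variables draw from only 8 values {4, 5, 6, 7, 8, 9, 10, 11}, so each is used; only G can be 8, hence G = 8.
Among the 7 still-open variables, 11 fits only D (and all 7 values in {4, 5, 6, 7, 9, 10, 11} must be used), so D = 11.
A and C share exactly the 2 values {4, 7}; by pigeonhole those values go to them, so strike 4, 7 from B, E, H.
B must be 9 (only option left). Remove 9 from H.
So H = 10.

10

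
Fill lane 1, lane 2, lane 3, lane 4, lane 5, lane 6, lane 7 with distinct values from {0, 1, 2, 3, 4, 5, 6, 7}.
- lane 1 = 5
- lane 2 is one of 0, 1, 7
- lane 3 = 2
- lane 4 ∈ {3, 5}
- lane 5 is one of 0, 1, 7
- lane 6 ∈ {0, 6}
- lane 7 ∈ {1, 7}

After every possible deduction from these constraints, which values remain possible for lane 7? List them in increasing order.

1, 7

lane 1's domain is down to {5}, so lane 1 = 5. Strike 5 from lane 4.
lane 3's domain is down to {2}, so lane 3 = 2.
lane 4's domain is down to {3}, so lane 4 = 3.
The 4 still-open variables draw from only 4 values {0, 1, 6, 7}, so each is used; only lane 6 can be 6, hence lane 6 = 6.
No further eliminations apply; lane 7 can still be any of 1, 7.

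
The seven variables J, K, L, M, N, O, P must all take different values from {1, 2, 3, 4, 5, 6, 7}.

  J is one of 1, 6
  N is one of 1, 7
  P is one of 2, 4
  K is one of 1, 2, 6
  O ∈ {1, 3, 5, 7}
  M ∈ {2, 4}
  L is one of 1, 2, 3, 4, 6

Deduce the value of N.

7

Among the 7 variables, 5 fits only O (and all 7 values in {1, 2, 3, 4, 5, 6, 7} must be used), so O = 5.
Among the 6 still-open variables, 3 fits only L (and all 6 values in {1, 2, 3, 4, 6, 7} must be used), so L = 3.
The 5 still-open variables draw from only 5 values {1, 2, 4, 6, 7}, so each is used; only N can be 7, hence N = 7.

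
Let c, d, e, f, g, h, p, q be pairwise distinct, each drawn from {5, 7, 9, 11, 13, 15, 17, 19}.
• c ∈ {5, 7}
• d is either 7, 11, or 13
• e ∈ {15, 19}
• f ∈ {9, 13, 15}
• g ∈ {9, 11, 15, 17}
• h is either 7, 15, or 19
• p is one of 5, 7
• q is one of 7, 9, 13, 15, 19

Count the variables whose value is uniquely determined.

2

The 8 variables together cover exactly {5, 7, 9, 11, 13, 15, 17, 19} — 8 values for 8 variables — and 17 appears only in g's list, so g = 17.
The 7 still-open variables together cover exactly {5, 7, 9, 11, 13, 15, 19} — 7 values for 7 variables — and 11 appears only in d's list, so d = 11.
c and p share exactly the 2 values {5, 7}; by pigeonhole those values go to them, so strike 5, 7 from h, q.
e and h share exactly the 2 values {15, 19}; by pigeonhole those values go to them, so strike 15, 19 from f, q.
Determined: d=11, g=17. The other variables each still have more than one consistent value. That makes 2.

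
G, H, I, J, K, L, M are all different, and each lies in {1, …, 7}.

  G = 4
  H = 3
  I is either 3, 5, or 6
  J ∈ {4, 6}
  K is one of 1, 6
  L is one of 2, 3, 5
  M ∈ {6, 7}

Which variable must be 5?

I

G has just one choice, so G = 4. Strike 4 from J.
H has just one choice, so H = 3. So I, L can't be 3.
J has just one choice, so J = 6. Remove 6 from I, K, M.
So 5 goes to I.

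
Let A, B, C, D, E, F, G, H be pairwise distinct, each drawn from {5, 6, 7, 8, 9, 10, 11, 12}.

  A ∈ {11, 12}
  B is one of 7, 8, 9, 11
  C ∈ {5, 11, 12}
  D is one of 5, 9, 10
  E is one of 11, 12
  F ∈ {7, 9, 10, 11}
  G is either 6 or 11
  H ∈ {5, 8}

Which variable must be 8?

The 8 variables draw from only 8 values {5, 6, 7, 8, 9, 10, 11, 12}, so each is used; only G can be 6, hence G = 6.
A and E between them cover only {11, 12} — a naked pair. Remove those values from B, C, F.
C must be 5 (only option left). So D, H can't be 5.
So 8 goes to H.

H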